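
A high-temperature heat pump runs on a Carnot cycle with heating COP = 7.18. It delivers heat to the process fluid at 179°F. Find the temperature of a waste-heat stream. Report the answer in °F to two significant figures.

COP_HP = T_H/(T_H − T_C) gives T_H − T_C = T_H/COP.
With T_H = 354.82 K, T_C = 354.82 × (1 − 1/7.18) = 305.40 K.
Converting, 305.40 K = 90.05°F.

90 °F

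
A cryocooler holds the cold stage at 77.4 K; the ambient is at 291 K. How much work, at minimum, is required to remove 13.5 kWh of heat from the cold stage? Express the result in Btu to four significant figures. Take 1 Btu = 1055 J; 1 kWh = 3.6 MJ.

The reservoir spacing is ΔT = 291 − 77.4 = 213.6 K.
The reversible limit is COP_R = T_C/ΔT = 0.3624, so W_min = Q_C/COP = Q_C·ΔT/T_C.
W_min = 13.50 × 213.6/77.40 = 37.26 kWh = 127100 Btu.

127100 Btu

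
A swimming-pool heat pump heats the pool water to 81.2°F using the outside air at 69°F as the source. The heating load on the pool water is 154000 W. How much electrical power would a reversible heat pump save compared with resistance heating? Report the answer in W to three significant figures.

151000 W

In absolute terms T_C = 293.71 K and T_H = 300.48 K, so ΔT = 6.778 K.
COP_Carnot = T_H/ΔT = 300.48/6.778 = 44.33.
Resistance heating needs Ẇ_res = Q̇_H = 154000 W; the reversible heat pump needs only Ẇ_hp = Q̇_H/COP = 3474 W.
Saving = 154000 − 3474 = 150500 W.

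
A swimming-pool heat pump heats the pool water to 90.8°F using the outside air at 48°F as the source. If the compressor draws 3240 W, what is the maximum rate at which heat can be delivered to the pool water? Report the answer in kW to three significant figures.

41.7 kW

In absolute terms T_C = 282.04 K and T_H = 305.82 K, so ΔT = 23.78 K.
COP_Carnot = T_H/ΔT = 305.82/23.78 = 12.86.
Q̇_max = COP_Carnot × Ẇ = 12.86 × 3240 W = 41670 W = 41.67 kW.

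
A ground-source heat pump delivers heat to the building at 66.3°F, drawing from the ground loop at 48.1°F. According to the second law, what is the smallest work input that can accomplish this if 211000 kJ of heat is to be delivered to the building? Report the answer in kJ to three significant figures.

In absolute terms T_C = 282.09 K and T_H = 292.21 K, so ΔT = 10.11 K.
The reversible limit is COP_HP = T_H/ΔT = 28.90, so W_min = Q_H/COP = Q_H·ΔT/T_H.
W_min = 211000 × 10.11/292.21 = 7301 kJ.

7300 kJ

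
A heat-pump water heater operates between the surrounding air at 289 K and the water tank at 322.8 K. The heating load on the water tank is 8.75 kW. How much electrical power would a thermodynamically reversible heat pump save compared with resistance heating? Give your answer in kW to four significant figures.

The reservoir spacing is ΔT = 322.8 − 289 = 33.80 K.
COP_Carnot = T_H/ΔT = 322.80/33.80 = 9.550.
Resistance heating needs Ẇ_res = Q̇_H = 8.750 kW; the reversible heat pump needs only Ẇ_hp = Q̇_H/COP = 0.9162 kW.
Saving = 8.750 − 0.9162 = 7.834 kW.

7.834 kW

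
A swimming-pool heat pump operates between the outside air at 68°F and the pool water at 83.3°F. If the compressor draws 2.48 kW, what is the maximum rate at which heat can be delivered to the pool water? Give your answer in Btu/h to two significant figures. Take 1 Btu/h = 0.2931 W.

In absolute terms T_C = 293.15 K and T_H = 301.65 K, so ΔT = 8.500 K.
COP_Carnot = T_H/ΔT = 301.65/8.500 = 35.49.
Q̇_max = COP_Carnot × Ẇ = 35.49 × 2.480 kW = 88.01 kW = 300300 Btu/h.

300000 Btu/h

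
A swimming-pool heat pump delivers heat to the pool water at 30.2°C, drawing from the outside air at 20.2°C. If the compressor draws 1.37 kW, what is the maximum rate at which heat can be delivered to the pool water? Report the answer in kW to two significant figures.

42 kW

In absolute terms T_C = 293.35 K and T_H = 303.35 K, so ΔT = 10.00 K.
COP_Carnot = T_H/ΔT = 303.35/10.00 = 30.34.
Q̇_max = COP_Carnot × Ẇ = 30.34 × 1.370 kW = 41.56 kW.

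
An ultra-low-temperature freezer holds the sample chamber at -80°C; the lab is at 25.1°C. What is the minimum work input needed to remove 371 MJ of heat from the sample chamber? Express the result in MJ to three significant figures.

202 MJ

In absolute terms T_C = 193.15 K and T_H = 298.25 K, so ΔT = 105.1 K.
The reversible limit is COP_R = T_C/ΔT = 1.838, so W_min = Q_C/COP = Q_C·ΔT/T_C.
W_min = 371.0 × 105.1/193.15 = 201.9 MJ.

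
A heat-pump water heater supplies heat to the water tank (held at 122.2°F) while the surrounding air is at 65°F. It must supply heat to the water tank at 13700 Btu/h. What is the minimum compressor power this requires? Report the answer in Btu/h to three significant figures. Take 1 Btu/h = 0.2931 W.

In absolute terms T_C = 291.48 K and T_H = 323.26 K, so ΔT = 31.78 K.
COP_Carnot = T_H/ΔT = 323.26/31.78 = 10.17.
Ẇ_min = Q̇/COP_Carnot = 13700/10.17 = 1347 Btu/h.

1350 Btu/h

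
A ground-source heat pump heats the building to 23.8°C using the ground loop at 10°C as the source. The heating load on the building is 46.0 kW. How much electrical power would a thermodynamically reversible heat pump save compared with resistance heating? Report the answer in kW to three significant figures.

43.9 kW

In absolute terms T_C = 283.15 K and T_H = 296.95 K, so ΔT = 13.80 K.
COP_Carnot = T_H/ΔT = 296.95/13.80 = 21.52.
Resistance heating needs Ẇ_res = Q̇_H = 46.00 kW; the reversible heat pump needs only Ẇ_hp = Q̇_H/COP = 2.138 kW.
Saving = 46.00 − 2.138 = 43.86 kW.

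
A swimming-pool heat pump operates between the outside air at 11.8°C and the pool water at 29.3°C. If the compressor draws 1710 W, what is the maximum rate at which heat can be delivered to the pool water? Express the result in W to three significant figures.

29600 W

In absolute terms T_C = 284.95 K and T_H = 302.45 K, so ΔT = 17.50 K.
COP_Carnot = T_H/ΔT = 302.45/17.50 = 17.28.
Q̇_max = COP_Carnot × Ẇ = 17.28 × 1710 W = 29550 W.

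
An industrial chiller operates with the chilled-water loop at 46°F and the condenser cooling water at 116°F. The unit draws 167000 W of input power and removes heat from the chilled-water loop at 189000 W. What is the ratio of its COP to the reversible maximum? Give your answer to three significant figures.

0.157

COP_actual = Q̇_C/Ẇ = 189000/167000 = 1.132.
In absolute terms T_C = 280.93 K and T_H = 319.82 K, so ΔT = 38.89 K.
COP_Carnot = T_C/ΔT = 280.93/38.89 = 7.224.
η_II = COP_actual/COP_Carnot = 1.132/7.224 = 0.1567.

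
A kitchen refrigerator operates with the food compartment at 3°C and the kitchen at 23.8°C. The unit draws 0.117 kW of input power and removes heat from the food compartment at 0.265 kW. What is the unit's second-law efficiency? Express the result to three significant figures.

0.171

COP_actual = Q̇_C/Ẇ = 0.2650/0.1170 = 2.265.
In absolute terms T_C = 276.15 K and T_H = 296.95 K, so ΔT = 20.80 K.
COP_Carnot = T_C/ΔT = 276.15/20.80 = 13.28.
η_II = COP_actual/COP_Carnot = 2.265/13.28 = 0.1706.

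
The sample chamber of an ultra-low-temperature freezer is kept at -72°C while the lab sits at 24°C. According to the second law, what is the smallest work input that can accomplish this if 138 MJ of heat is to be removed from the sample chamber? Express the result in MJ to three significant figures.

In absolute terms T_C = 201.15 K and T_H = 297.15 K, so ΔT = 96.00 K.
The reversible limit is COP_R = T_C/ΔT = 2.095, so W_min = Q_C/COP = Q_C·ΔT/T_C.
W_min = 138.0 × 96.00/201.15 = 65.86 MJ.

65.9 MJ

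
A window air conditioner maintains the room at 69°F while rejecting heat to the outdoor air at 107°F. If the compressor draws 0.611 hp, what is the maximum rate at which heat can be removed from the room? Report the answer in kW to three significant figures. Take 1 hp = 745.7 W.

6.34 kW

In absolute terms T_C = 293.71 K and T_H = 314.82 K, so ΔT = 21.11 K.
COP_Carnot = T_C/ΔT = 293.71/21.11 = 13.91.
Q̇_max = COP_Carnot × Ẇ = 13.91 × 0.6110 hp = 8.500 hp = 6.339 kW.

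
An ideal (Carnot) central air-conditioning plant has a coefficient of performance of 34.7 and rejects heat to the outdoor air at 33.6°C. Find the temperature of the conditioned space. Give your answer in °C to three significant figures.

For a Carnot refrigerator COP_R = T_C/(T_H − T_C), so T_C = COP·T_H/(1 + COP).
With T_H = 306.75 K, T_C = 34.7 × 306.75/35.70 = 298.16 K.
Converting, 298.16 K = 25.01°C.

25.0 °C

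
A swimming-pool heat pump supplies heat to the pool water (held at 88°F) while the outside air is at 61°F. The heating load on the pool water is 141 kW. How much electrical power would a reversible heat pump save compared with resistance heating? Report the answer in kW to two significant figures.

130 kW

In absolute terms T_C = 289.26 K and T_H = 304.26 K, so ΔT = 15.00 K.
COP_Carnot = T_H/ΔT = 304.26/15.00 = 20.28.
Resistance heating needs Ẇ_res = Q̇_H = 141.0 kW; the reversible heat pump needs only Ẇ_hp = Q̇_H/COP = 6.951 kW.
Saving = 141.0 − 6.951 = 134.0 kW.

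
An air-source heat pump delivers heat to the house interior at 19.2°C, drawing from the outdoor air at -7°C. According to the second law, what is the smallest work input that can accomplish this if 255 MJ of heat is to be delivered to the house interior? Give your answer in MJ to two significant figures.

In absolute terms T_C = 266.15 K and T_H = 292.35 K, so ΔT = 26.20 K.
The reversible limit is COP_HP = T_H/ΔT = 11.16, so W_min = Q_H/COP = Q_H·ΔT/T_H.
W_min = 255.0 × 26.20/292.35 = 22.85 MJ.

23 MJ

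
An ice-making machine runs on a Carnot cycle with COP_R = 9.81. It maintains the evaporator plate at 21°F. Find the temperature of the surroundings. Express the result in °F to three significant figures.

COP_R = T_C/(T_H − T_C) gives T_H − T_C = T_C/COP.
With T_C = 267.04 K, T_H = 267.04 × (1 + 1/9.81) = 294.26 K.
Converting, 294.26 K = 70.00°F.

70.0 °F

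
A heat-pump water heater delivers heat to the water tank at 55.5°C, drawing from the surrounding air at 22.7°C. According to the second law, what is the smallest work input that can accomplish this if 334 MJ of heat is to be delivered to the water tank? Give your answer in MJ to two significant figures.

In absolute terms T_C = 295.85 K and T_H = 328.65 K, so ΔT = 32.80 K.
The reversible limit is COP_HP = T_H/ΔT = 10.02, so W_min = Q_H/COP = Q_H·ΔT/T_H.
W_min = 334.0 × 32.80/328.65 = 33.33 MJ.

33 MJ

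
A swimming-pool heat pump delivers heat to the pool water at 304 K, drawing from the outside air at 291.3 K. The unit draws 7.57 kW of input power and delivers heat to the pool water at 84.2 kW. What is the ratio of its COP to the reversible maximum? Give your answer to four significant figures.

COP_actual = Q̇_H/Ẇ = 84.20/7.570 = 11.12.
The reservoir spacing is ΔT = 304 − 291.3 = 12.70 K.
COP_Carnot = T_H/ΔT = 304.00/12.70 = 23.94.
η_II = COP_actual/COP_Carnot = 11.12/23.94 = 0.4647.

0.4647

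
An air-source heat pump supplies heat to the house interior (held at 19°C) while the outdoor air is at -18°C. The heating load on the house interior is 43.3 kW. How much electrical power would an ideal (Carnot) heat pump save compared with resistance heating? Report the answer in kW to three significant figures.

37.8 kW

In absolute terms T_C = 255.15 K and T_H = 292.15 K, so ΔT = 37.00 K.
COP_Carnot = T_H/ΔT = 292.15/37.00 = 7.896.
Resistance heating needs Ẇ_res = Q̇_H = 43.30 kW; the reversible heat pump needs only Ẇ_hp = Q̇_H/COP = 5.484 kW.
Saving = 43.30 − 5.484 = 37.82 kW.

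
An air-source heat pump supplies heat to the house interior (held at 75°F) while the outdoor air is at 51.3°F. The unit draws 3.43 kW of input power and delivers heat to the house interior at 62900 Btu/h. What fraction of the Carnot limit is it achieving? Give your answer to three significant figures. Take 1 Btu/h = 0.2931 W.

0.238

Converting, Q̇_H = 62900 Btu/h = 18.44 kW, so COP_actual = Q̇_H/Ẇ = 18.44/3.430 = 5.375.
In absolute terms T_C = 283.87 K and T_H = 297.04 K, so ΔT = 13.17 K.
COP_Carnot = T_H/ΔT = 297.04/13.17 = 22.56.
η_II = COP_actual/COP_Carnot = 5.375/22.56 = 0.2383.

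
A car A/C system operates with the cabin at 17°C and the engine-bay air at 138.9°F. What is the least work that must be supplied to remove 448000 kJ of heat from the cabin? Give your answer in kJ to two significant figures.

65000 kJ

In absolute terms T_C = 290.15 K and T_H = 332.54 K, so ΔT = 42.39 K.
The reversible limit is COP_R = T_C/ΔT = 6.845, so W_min = Q_C/COP = Q_C·ΔT/T_C.
W_min = 448000 × 42.39/290.15 = 65450 kJ.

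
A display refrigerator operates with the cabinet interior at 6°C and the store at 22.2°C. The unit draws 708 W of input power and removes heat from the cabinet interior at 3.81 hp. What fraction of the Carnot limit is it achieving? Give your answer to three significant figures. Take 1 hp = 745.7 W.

Converting, Q̇_C = 3.810 hp = 2841 W, so COP_actual = Q̇_C/Ẇ = 2841/708.0 = 4.013.
In absolute terms T_C = 279.15 K and T_H = 295.35 K, so ΔT = 16.20 K.
COP_Carnot = T_C/ΔT = 279.15/16.20 = 17.23.
η_II = COP_actual/COP_Carnot = 4.013/17.23 = 0.2329.

0.233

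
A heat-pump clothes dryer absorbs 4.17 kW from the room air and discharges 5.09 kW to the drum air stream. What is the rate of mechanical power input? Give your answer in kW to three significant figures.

For a cyclic device the first law requires Q̇_H = Q̇_C + Ẇ.
Ẇ = Q̇_H − Q̇_C = 0.9200 kW.

0.920 kW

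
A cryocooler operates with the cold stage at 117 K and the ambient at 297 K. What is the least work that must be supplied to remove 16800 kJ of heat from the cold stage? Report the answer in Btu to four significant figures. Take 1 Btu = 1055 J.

24500 Btu

The reservoir spacing is ΔT = 297 − 117 = 180.0 K.
The reversible limit is COP_R = T_C/ΔT = 0.6500, so W_min = Q_C/COP = Q_C·ΔT/T_C.
W_min = 16800 × 180.0/117.00 = 25850 kJ = 24500 Btu.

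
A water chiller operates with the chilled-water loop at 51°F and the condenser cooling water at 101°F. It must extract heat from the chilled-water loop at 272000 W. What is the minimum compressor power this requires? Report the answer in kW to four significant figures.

In absolute terms T_C = 283.71 K and T_H = 311.48 K, so ΔT = 27.78 K.
COP_Carnot = T_C/ΔT = 283.71/27.78 = 10.21.
Ẇ_min = Q̇/COP_Carnot = 272000/10.21 = 26630 W = 26.63 kW.

26.63 kW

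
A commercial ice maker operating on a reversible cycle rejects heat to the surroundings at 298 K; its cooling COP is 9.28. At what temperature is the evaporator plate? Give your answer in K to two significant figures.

270 K

For a Carnot refrigerator COP_R = T_C/(T_H − T_C), so T_C = COP·T_H/(1 + COP).
With T_H = 298.00 K, T_C = 9.28 × 298.00/10.28 = 269.01 K.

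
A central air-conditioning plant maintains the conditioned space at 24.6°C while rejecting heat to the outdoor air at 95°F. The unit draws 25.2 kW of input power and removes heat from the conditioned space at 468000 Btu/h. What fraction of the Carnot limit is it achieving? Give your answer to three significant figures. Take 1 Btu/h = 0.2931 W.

0.190

Converting, Q̇_C = 468000 Btu/h = 137.2 kW, so COP_actual = Q̇_C/Ẇ = 137.2/25.20 = 5.443.
In absolute terms T_C = 297.75 K and T_H = 308.15 K, so ΔT = 10.40 K.
COP_Carnot = T_C/ΔT = 297.75/10.40 = 28.63.
η_II = COP_actual/COP_Carnot = 5.443/28.63 = 0.1901.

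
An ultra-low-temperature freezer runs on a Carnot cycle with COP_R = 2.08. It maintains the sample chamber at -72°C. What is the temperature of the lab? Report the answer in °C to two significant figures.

COP_R = T_C/(T_H − T_C) gives T_H − T_C = T_C/COP.
With T_C = 201.15 K, T_H = 201.15 × (1 + 1/2.08) = 297.86 K.
Converting, 297.86 K = 24.71°C.

25 °C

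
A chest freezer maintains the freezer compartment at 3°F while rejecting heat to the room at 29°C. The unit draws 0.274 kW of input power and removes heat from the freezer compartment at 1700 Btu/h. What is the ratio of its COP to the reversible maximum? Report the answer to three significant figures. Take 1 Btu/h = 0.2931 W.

Converting, Q̇_C = 1700 Btu/h = 0.4983 kW, so COP_actual = Q̇_C/Ẇ = 0.4983/0.2740 = 1.819.
In absolute terms T_C = 257.04 K and T_H = 302.15 K, so ΔT = 45.11 K.
COP_Carnot = T_C/ΔT = 257.04/45.11 = 5.698.
η_II = COP_actual/COP_Carnot = 1.819/5.698 = 0.3192.

0.319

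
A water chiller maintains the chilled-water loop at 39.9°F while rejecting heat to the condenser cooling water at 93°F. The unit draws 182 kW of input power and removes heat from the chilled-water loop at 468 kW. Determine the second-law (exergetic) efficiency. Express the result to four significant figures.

0.2733

COP_actual = Q̇_C/Ẇ = 468.0/182.0 = 2.571.
In absolute terms T_C = 277.54 K and T_H = 307.04 K, so ΔT = 29.50 K.
COP_Carnot = T_C/ΔT = 277.54/29.50 = 9.408.
η_II = COP_actual/COP_Carnot = 2.571/9.408 = 0.2733.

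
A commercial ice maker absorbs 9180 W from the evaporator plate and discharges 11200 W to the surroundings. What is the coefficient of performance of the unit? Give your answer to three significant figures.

The first law gives Q̇_H = Q̇_C + Ẇ, so the three rates are Q̇_C = 9180, Q̇_H = 11200, Ẇ = 2020 W.
COP_R = Q̇_C/Ẇ = 9180/2020 = 4.545.

4.54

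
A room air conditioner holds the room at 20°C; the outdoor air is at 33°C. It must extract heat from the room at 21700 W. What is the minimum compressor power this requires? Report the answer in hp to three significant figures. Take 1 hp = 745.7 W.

1.29 hp

In absolute terms T_C = 293.15 K and T_H = 306.15 K, so ΔT = 13.00 K.
COP_Carnot = T_C/ΔT = 293.15/13.00 = 22.55.
Ẇ_min = Q̇/COP_Carnot = 21700/22.55 = 962.3 W = 1.290 hp.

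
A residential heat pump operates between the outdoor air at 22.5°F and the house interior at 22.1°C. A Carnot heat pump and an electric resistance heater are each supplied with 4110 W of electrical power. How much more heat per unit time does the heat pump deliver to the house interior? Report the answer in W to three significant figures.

40200 W

In absolute terms T_C = 267.87 K and T_H = 295.25 K, so ΔT = 27.38 K.
COP_Carnot = T_H/ΔT = 295.25/27.38 = 10.78.
The heat pump delivers Q̇_H = COP × Ẇ = 44320 W; the resistance heater delivers Ẇ = 4110 W.
Extra = (COP − 1)·Ẇ = 40210 W.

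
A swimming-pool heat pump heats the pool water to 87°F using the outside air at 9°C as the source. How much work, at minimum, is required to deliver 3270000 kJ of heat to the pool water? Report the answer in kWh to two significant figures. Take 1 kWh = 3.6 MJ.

64 kWh

In absolute terms T_C = 282.15 K and T_H = 303.71 K, so ΔT = 21.56 K.
The reversible limit is COP_HP = T_H/ΔT = 14.09, so W_min = Q_H/COP = Q_H·ΔT/T_H.
W_min = 3270000 × 21.56/303.71 = 232100 kJ = 64.47 kWh.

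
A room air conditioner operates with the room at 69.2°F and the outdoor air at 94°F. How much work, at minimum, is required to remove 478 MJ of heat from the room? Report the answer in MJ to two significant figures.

22 MJ

In absolute terms T_C = 293.82 K and T_H = 307.59 K, so ΔT = 13.78 K.
The reversible limit is COP_R = T_C/ΔT = 21.33, so W_min = Q_C/COP = Q_C·ΔT/T_C.
W_min = 478.0 × 13.78/293.82 = 22.41 MJ.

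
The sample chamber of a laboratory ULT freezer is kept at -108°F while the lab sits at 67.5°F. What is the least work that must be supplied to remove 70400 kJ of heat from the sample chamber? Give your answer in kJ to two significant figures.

35000 kJ

In absolute terms T_C = 195.37 K and T_H = 292.87 K, so ΔT = 97.50 K.
The reversible limit is COP_R = T_C/ΔT = 2.004, so W_min = Q_C/COP = Q_C·ΔT/T_C.
W_min = 70400 × 97.50/195.37 = 35130 kJ.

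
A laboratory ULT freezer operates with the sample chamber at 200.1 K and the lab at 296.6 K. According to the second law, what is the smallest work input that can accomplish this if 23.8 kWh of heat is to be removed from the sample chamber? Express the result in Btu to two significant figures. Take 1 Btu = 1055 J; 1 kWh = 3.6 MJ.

39000 Btu

The reservoir spacing is ΔT = 296.6 − 200.1 = 96.50 K.
The reversible limit is COP_R = T_C/ΔT = 2.074, so W_min = Q_C/COP = Q_C·ΔT/T_C.
W_min = 23.80 × 96.50/200.10 = 11.48 kWh = 39170 Btu.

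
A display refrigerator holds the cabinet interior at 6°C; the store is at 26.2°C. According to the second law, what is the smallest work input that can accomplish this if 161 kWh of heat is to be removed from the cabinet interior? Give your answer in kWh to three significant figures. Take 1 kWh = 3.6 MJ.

11.7 kWh

In absolute terms T_C = 279.15 K and T_H = 299.35 K, so ΔT = 20.20 K.
The reversible limit is COP_R = T_C/ΔT = 13.82, so W_min = Q_C/COP = Q_C·ΔT/T_C.
W_min = 161.0 × 20.20/279.15 = 11.65 kWh.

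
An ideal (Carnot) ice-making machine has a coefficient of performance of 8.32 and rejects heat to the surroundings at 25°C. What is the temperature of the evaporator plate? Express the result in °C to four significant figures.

-6.990 °C

For a Carnot refrigerator COP_R = T_C/(T_H − T_C), so T_C = COP·T_H/(1 + COP).
With T_H = 298.15 K, T_C = 8.32 × 298.15/9.320 = 266.16 K.
Converting, 266.16 K = -6.99°C.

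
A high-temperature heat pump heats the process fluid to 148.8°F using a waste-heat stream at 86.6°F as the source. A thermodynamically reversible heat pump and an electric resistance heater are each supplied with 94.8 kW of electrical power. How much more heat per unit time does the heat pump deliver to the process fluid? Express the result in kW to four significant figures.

In absolute terms T_C = 303.48 K and T_H = 338.04 K, so ΔT = 34.56 K.
COP_Carnot = T_H/ΔT = 338.04/34.56 = 9.782.
The heat pump delivers Q̇_H = COP × Ẇ = 927.4 kW; the resistance heater delivers Ẇ = 94.80 kW.
Extra = (COP − 1)·Ẇ = 832.6 kW.

832.6 kW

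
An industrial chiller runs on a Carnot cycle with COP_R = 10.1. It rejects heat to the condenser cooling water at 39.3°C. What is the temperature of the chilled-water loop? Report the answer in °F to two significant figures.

For a Carnot refrigerator COP_R = T_C/(T_H − T_C), so T_C = COP·T_H/(1 + COP).
With T_H = 312.45 K, T_C = 10.1 × 312.45/11.10 = 284.30 K.
Converting, 284.30 K = 52.07°F.

52 °F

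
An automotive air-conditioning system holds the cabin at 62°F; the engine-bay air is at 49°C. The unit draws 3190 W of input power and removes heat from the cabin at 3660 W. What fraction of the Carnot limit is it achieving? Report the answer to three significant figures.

COP_actual = Q̇_C/Ẇ = 3660/3190 = 1.147.
In absolute terms T_C = 289.82 K and T_H = 322.15 K, so ΔT = 32.33 K.
COP_Carnot = T_C/ΔT = 289.82/32.33 = 8.963.
η_II = COP_actual/COP_Carnot = 1.147/8.963 = 0.1280.

0.128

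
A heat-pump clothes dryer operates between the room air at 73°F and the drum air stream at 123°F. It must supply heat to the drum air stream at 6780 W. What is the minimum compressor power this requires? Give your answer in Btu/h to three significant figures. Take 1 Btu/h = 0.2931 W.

In absolute terms T_C = 295.93 K and T_H = 323.71 K, so ΔT = 27.78 K.
COP_Carnot = T_H/ΔT = 323.71/27.78 = 11.65.
Ẇ_min = Q̇/COP_Carnot = 6780/11.65 = 581.8 W = 1985 Btu/h.

1990 Btu/h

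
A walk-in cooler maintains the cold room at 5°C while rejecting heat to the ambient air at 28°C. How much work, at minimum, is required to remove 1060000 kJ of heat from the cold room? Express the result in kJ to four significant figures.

In absolute terms T_C = 278.15 K and T_H = 301.15 K, so ΔT = 23.00 K.
The reversible limit is COP_R = T_C/ΔT = 12.09, so W_min = Q_C/COP = Q_C·ΔT/T_C.
W_min = 1060000 × 23.00/278.15 = 87650 kJ.

87650 kJ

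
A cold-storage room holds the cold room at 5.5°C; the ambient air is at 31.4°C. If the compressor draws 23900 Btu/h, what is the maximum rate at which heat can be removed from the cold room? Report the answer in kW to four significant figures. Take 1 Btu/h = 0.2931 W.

In absolute terms T_C = 278.65 K and T_H = 304.55 K, so ΔT = 25.90 K.
COP_Carnot = T_C/ΔT = 278.65/25.90 = 10.76.
Q̇_max = COP_Carnot × Ẇ = 10.76 × 23900 Btu/h = 257100 Btu/h = 75.37 kW.

75.37 kW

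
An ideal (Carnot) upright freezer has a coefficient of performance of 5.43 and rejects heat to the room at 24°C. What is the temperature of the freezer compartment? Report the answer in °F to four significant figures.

For a Carnot refrigerator COP_R = T_C/(T_H − T_C), so T_C = COP·T_H/(1 + COP).
With T_H = 297.15 K, T_C = 5.43 × 297.15/6.430 = 250.94 K.
Converting, 250.94 K = -7.98°F.

-7.984 °F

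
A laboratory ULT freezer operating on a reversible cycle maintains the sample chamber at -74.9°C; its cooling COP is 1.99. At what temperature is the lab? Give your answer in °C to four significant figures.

COP_R = T_C/(T_H − T_C) gives T_H − T_C = T_C/COP.
With T_C = 198.25 K, T_H = 198.25 × (1 + 1/1.99) = 297.87 K.
Converting, 297.87 K = 24.72°C.

24.72 °C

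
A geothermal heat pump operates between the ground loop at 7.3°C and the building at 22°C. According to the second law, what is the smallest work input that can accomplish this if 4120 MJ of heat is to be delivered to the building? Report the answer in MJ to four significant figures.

205.2 MJ

In absolute terms T_C = 280.45 K and T_H = 295.15 K, so ΔT = 14.70 K.
The reversible limit is COP_HP = T_H/ΔT = 20.08, so W_min = Q_H/COP = Q_H·ΔT/T_H.
W_min = 4120 × 14.70/295.15 = 205.2 MJ.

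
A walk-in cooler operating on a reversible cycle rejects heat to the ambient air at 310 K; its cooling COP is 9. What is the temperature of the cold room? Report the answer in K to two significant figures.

For a Carnot refrigerator COP_R = T_C/(T_H − T_C), so T_C = COP·T_H/(1 + COP).
With T_H = 310.00 K, T_C = 9 × 310.00/10.00 = 279.00 K.

280 K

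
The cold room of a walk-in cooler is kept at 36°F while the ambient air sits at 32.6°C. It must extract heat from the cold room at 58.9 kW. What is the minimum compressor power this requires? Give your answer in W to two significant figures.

In absolute terms T_C = 275.37 K and T_H = 305.75 K, so ΔT = 30.38 K.
COP_Carnot = T_C/ΔT = 275.37/30.38 = 9.065.
Ẇ_min = Q̇/COP_Carnot = 58.90/9.065 = 6.498 kW = 6498 W.

6500 W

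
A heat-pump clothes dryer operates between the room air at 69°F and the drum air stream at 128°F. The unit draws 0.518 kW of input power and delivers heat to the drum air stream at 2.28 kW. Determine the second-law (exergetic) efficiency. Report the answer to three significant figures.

COP_actual = Q̇_H/Ẇ = 2.280/0.5180 = 4.402.
In absolute terms T_C = 293.71 K and T_H = 326.48 K, so ΔT = 32.78 K.
COP_Carnot = T_H/ΔT = 326.48/32.78 = 9.961.
η_II = COP_actual/COP_Carnot = 4.402/9.961 = 0.4419.

0.442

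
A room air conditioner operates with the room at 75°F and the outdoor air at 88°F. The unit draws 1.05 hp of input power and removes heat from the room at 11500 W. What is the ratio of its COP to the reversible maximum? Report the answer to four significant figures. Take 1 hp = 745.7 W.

Converting, Q̇_C = 11500 W = 15.42 hp, so COP_actual = Q̇_C/Ẇ = 15.42/1.050 = 14.69.
In absolute terms T_C = 297.04 K and T_H = 304.26 K, so ΔT = 7.222 K.
COP_Carnot = T_C/ΔT = 297.04/7.222 = 41.13.
η_II = COP_actual/COP_Carnot = 14.69/41.13 = 0.3571.

0.3571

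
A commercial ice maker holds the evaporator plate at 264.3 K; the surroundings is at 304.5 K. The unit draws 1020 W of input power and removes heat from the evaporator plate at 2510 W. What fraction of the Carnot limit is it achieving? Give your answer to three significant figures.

0.374

COP_actual = Q̇_C/Ẇ = 2510/1020 = 2.461.
The reservoir spacing is ΔT = 304.5 − 264.3 = 40.20 K.
COP_Carnot = T_C/ΔT = 264.30/40.20 = 6.575.
η_II = COP_actual/COP_Carnot = 2.461/6.575 = 0.3743.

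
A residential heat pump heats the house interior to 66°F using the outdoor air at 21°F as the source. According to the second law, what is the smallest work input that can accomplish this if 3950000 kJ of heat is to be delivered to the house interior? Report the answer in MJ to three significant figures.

In absolute terms T_C = 267.04 K and T_H = 292.04 K, so ΔT = 25.00 K.
The reversible limit is COP_HP = T_H/ΔT = 11.68, so W_min = Q_H/COP = Q_H·ΔT/T_H.
W_min = 3950000 × 25.00/292.04 = 338100 kJ = 338.1 MJ.

338 MJ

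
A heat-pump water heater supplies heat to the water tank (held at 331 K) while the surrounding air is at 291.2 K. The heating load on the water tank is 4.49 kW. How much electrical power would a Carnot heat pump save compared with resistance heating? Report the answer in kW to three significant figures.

The reservoir spacing is ΔT = 331 − 291.2 = 39.80 K.
COP_Carnot = T_H/ΔT = 331.00/39.80 = 8.317.
Resistance heating needs Ẇ_res = Q̇_H = 4.490 kW; the reversible heat pump needs only Ẇ_hp = Q̇_H/COP = 0.5399 kW.
Saving = 4.490 − 0.5399 = 3.950 kW.

3.95 kW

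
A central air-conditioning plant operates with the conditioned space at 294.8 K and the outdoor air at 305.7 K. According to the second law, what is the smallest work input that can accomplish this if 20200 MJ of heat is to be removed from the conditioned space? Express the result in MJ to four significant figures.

The reservoir spacing is ΔT = 305.7 − 294.8 = 10.90 K.
The reversible limit is COP_R = T_C/ΔT = 27.05, so W_min = Q_C/COP = Q_C·ΔT/T_C.
W_min = 20200 × 10.90/294.80 = 746.9 MJ.

746.9 MJ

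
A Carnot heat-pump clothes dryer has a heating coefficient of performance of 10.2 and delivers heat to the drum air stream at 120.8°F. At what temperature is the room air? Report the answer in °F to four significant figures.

COP_HP = T_H/(T_H − T_C) gives T_H − T_C = T_H/COP.
With T_H = 322.48 K, T_C = 322.48 × (1 − 1/10.2) = 290.87 K.
Converting, 290.87 K = 63.89°F.

63.89 °F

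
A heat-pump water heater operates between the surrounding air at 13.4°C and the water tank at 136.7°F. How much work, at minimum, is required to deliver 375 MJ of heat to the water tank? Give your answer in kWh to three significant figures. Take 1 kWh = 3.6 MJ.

In absolute terms T_C = 286.55 K and T_H = 331.32 K, so ΔT = 44.77 K.
The reversible limit is COP_HP = T_H/ΔT = 7.401, so W_min = Q_H/COP = Q_H·ΔT/T_H.
W_min = 375.0 × 44.77/331.32 = 50.67 MJ = 14.07 kWh.

14.1 kWh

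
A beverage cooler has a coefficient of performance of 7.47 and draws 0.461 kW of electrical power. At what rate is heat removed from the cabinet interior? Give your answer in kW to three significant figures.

3.44 kW

Q̇_C = COP × Ẇ = 7.47 × 0.4610 = 3.444 kW.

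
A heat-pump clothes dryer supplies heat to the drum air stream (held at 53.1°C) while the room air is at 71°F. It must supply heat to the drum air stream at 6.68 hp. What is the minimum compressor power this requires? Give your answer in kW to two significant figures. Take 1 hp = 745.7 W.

0.48 kW

In absolute terms T_C = 294.82 K and T_H = 326.25 K, so ΔT = 31.43 K.
COP_Carnot = T_H/ΔT = 326.25/31.43 = 10.38.
Ẇ_min = Q̇/COP_Carnot = 6.680/10.38 = 0.6436 hp = 0.4799 kW.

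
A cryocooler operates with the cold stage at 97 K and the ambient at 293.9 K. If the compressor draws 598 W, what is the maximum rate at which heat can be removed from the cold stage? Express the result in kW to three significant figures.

The reservoir spacing is ΔT = 293.9 − 97 = 196.9 K.
COP_Carnot = T_C/ΔT = 97.00/196.9 = 0.4926.
Q̇_max = COP_Carnot × Ẇ = 0.4926 × 598.0 W = 294.6 W = 0.2946 kW.

0.295 kW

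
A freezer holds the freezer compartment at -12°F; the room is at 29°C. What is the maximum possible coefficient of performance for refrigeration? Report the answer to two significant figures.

4.7

In absolute terms T_C = 248.71 K and T_H = 302.15 K, so ΔT = 53.44 K.
For a reversible cycle, COP_Carnot = T_C/ΔT = 248.71/53.44 = 4.654.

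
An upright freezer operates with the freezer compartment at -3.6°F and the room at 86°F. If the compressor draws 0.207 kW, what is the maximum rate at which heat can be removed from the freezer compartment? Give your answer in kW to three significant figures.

In absolute terms T_C = 253.37 K and T_H = 303.15 K, so ΔT = 49.78 K.
COP_Carnot = T_C/ΔT = 253.37/49.78 = 5.090.
Q̇_max = COP_Carnot × Ẇ = 5.090 × 0.2070 kW = 1.054 kW.

1.05 kW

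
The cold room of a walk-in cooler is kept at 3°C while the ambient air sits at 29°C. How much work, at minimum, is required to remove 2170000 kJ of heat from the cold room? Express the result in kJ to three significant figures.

In absolute terms T_C = 276.15 K and T_H = 302.15 K, so ΔT = 26.00 K.
The reversible limit is COP_R = T_C/ΔT = 10.62, so W_min = Q_C/COP = Q_C·ΔT/T_C.
W_min = 2170000 × 26.00/276.15 = 204300 kJ.

204000 kJ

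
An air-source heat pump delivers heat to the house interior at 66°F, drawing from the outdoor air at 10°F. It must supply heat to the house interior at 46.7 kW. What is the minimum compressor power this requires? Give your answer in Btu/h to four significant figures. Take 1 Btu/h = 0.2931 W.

16970 Btu/h

In absolute terms T_C = 260.93 K and T_H = 292.04 K, so ΔT = 31.11 K.
COP_Carnot = T_H/ΔT = 292.04/31.11 = 9.387.
Ẇ_min = Q̇/COP_Carnot = 46.70/9.387 = 4.975 kW = 16970 Btu/h.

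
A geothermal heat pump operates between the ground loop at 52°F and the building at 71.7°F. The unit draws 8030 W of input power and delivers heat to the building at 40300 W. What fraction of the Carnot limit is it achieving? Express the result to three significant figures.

0.186

COP_actual = Q̇_H/Ẇ = 40300/8030 = 5.019.
In absolute terms T_C = 284.26 K and T_H = 295.21 K, so ΔT = 10.94 K.
COP_Carnot = T_H/ΔT = 295.21/10.94 = 26.97.
η_II = COP_actual/COP_Carnot = 5.019/26.97 = 0.1861.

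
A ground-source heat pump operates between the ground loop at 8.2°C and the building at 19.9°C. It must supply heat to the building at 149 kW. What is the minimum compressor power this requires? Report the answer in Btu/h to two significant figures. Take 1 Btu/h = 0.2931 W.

20000 Btu/h

In absolute terms T_C = 281.35 K and T_H = 293.05 K, so ΔT = 11.70 K.
COP_Carnot = T_H/ΔT = 293.05/11.70 = 25.05.
Ẇ_min = Q̇/COP_Carnot = 149.0/25.05 = 5.949 kW = 20300 Btu/h.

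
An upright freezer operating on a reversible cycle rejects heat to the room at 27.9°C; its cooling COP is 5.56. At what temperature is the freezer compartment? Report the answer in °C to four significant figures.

For a Carnot refrigerator COP_R = T_C/(T_H − T_C), so T_C = COP·T_H/(1 + COP).
With T_H = 301.05 K, T_C = 5.56 × 301.05/6.560 = 255.16 K.
Converting, 255.16 K = -17.99°C.

-17.99 °C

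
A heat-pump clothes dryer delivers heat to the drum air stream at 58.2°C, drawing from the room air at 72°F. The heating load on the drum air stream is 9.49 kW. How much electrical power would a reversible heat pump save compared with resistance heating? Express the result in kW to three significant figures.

In absolute terms T_C = 295.37 K and T_H = 331.35 K, so ΔT = 35.98 K.
COP_Carnot = T_H/ΔT = 331.35/35.98 = 9.210.
Resistance heating needs Ẇ_res = Q̇_H = 9.490 kW; the reversible heat pump needs only Ẇ_hp = Q̇_H/COP = 1.030 kW.
Saving = 9.490 − 1.030 = 8.460 kW.

8.46 kW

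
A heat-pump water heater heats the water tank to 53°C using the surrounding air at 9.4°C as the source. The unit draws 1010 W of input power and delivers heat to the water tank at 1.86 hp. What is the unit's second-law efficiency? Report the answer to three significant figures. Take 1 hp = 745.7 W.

0.184

Converting, Q̇_H = 1.860 hp = 1387 W, so COP_actual = Q̇_H/Ẇ = 1387/1010 = 1.373.
In absolute terms T_C = 282.55 K and T_H = 326.15 K, so ΔT = 43.60 K.
COP_Carnot = T_H/ΔT = 326.15/43.60 = 7.481.
η_II = COP_actual/COP_Carnot = 1.373/7.481 = 0.1836.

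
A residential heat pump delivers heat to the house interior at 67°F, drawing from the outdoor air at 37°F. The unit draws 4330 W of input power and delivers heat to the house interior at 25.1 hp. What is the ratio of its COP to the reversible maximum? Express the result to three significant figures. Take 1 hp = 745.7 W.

Converting, Q̇_H = 25.10 hp = 18720 W, so COP_actual = Q̇_H/Ẇ = 18720/4330 = 4.323.
In absolute terms T_C = 275.93 K and T_H = 292.59 K, so ΔT = 16.67 K.
COP_Carnot = T_H/ΔT = 292.59/16.67 = 17.56.
η_II = COP_actual/COP_Carnot = 4.323/17.56 = 0.2462.

0.246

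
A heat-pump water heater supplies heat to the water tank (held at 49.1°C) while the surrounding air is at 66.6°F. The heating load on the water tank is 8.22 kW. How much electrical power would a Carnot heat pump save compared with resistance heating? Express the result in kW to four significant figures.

7.458 kW

In absolute terms T_C = 292.37 K and T_H = 322.25 K, so ΔT = 29.88 K.
COP_Carnot = T_H/ΔT = 322.25/29.88 = 10.79.
Resistance heating needs Ẇ_res = Q̇_H = 8.220 kW; the reversible heat pump needs only Ẇ_hp = Q̇_H/COP = 0.7621 kW.
Saving = 8.220 − 0.7621 = 7.458 kW.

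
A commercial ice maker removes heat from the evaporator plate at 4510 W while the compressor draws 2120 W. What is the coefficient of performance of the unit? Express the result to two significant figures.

The first law gives Q̇_H = Q̇_C + Ẇ, so the three rates are Q̇_C = 4510, Q̇_H = 6630, Ẇ = 2120 W.
COP_R = Q̇_C/Ẇ = 4510/2120 = 2.127.

2.1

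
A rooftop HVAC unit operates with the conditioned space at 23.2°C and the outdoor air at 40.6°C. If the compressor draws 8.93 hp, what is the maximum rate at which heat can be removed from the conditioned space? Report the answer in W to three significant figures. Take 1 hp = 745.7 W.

113000 W

In absolute terms T_C = 296.35 K and T_H = 313.75 K, so ΔT = 17.40 K.
COP_Carnot = T_C/ΔT = 296.35/17.40 = 17.03.
Q̇_max = COP_Carnot × Ẇ = 17.03 × 8.930 hp = 152.1 hp = 113400 W.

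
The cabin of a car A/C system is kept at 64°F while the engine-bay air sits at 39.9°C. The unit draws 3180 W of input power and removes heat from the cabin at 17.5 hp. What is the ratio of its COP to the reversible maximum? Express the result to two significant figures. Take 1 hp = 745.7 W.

Converting, Q̇_C = 17.50 hp = 13050 W, so COP_actual = Q̇_C/Ẇ = 13050/3180 = 4.104.
In absolute terms T_C = 290.93 K and T_H = 313.05 K, so ΔT = 22.12 K.
COP_Carnot = T_C/ΔT = 290.93/22.12 = 13.15.
η_II = COP_actual/COP_Carnot = 4.104/13.15 = 0.3120.

0.31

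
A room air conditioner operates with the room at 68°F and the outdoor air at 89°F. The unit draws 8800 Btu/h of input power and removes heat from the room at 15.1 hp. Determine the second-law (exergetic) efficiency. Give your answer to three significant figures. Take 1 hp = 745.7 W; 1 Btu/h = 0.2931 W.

Converting, Q̇_C = 15.10 hp = 38420 Btu/h, so COP_actual = Q̇_C/Ẇ = 38420/8800 = 4.366.
In absolute terms T_C = 293.15 K and T_H = 304.82 K, so ΔT = 11.67 K.
COP_Carnot = T_C/ΔT = 293.15/11.67 = 25.13.
η_II = COP_actual/COP_Carnot = 4.366/25.13 = 0.1737.

0.174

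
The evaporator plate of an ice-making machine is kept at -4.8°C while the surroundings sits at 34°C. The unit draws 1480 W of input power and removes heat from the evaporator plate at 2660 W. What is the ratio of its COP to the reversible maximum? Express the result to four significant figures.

0.2599

COP_actual = Q̇_C/Ẇ = 2660/1480 = 1.797.
In absolute terms T_C = 268.35 K and T_H = 307.15 K, so ΔT = 38.80 K.
COP_Carnot = T_C/ΔT = 268.35/38.80 = 6.916.
η_II = COP_actual/COP_Carnot = 1.797/6.916 = 0.2599.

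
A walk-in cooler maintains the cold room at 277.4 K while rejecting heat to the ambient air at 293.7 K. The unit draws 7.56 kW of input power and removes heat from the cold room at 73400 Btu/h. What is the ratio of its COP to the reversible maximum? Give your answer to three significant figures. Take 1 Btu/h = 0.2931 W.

Converting, Q̇_C = 73400 Btu/h = 21.51 kW, so COP_actual = Q̇_C/Ẇ = 21.51/7.560 = 2.846.
The reservoir spacing is ΔT = 293.7 − 277.4 = 16.30 K.
COP_Carnot = T_C/ΔT = 277.40/16.30 = 17.02.
η_II = COP_actual/COP_Carnot = 2.846/17.02 = 0.1672.

0.167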